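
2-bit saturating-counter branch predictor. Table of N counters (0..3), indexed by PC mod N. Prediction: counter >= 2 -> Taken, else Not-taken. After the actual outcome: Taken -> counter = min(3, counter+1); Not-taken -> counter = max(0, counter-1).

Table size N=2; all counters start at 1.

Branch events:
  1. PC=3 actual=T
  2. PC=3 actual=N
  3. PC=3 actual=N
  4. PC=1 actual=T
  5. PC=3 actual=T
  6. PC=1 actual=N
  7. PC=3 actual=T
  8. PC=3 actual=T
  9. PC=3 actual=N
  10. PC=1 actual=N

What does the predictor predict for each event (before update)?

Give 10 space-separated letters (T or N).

Answer: N T N N N T N T T T

Derivation:
Ev 1: PC=3 idx=1 pred=N actual=T -> ctr[1]=2
Ev 2: PC=3 idx=1 pred=T actual=N -> ctr[1]=1
Ev 3: PC=3 idx=1 pred=N actual=N -> ctr[1]=0
Ev 4: PC=1 idx=1 pred=N actual=T -> ctr[1]=1
Ev 5: PC=3 idx=1 pred=N actual=T -> ctr[1]=2
Ev 6: PC=1 idx=1 pred=T actual=N -> ctr[1]=1
Ev 7: PC=3 idx=1 pred=N actual=T -> ctr[1]=2
Ev 8: PC=3 idx=1 pred=T actual=T -> ctr[1]=3
Ev 9: PC=3 idx=1 pred=T actual=N -> ctr[1]=2
Ev 10: PC=1 idx=1 pred=T actual=N -> ctr[1]=1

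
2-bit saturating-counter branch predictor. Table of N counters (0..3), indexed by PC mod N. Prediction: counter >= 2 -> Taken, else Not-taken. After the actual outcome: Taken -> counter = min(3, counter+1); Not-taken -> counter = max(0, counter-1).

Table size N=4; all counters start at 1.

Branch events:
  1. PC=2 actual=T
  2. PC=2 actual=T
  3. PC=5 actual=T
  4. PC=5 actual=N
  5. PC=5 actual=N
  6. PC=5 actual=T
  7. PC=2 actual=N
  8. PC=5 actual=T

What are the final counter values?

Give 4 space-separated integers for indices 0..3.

Ev 1: PC=2 idx=2 pred=N actual=T -> ctr[2]=2
Ev 2: PC=2 idx=2 pred=T actual=T -> ctr[2]=3
Ev 3: PC=5 idx=1 pred=N actual=T -> ctr[1]=2
Ev 4: PC=5 idx=1 pred=T actual=N -> ctr[1]=1
Ev 5: PC=5 idx=1 pred=N actual=N -> ctr[1]=0
Ev 6: PC=5 idx=1 pred=N actual=T -> ctr[1]=1
Ev 7: PC=2 idx=2 pred=T actual=N -> ctr[2]=2
Ev 8: PC=5 idx=1 pred=N actual=T -> ctr[1]=2

Answer: 1 2 2 1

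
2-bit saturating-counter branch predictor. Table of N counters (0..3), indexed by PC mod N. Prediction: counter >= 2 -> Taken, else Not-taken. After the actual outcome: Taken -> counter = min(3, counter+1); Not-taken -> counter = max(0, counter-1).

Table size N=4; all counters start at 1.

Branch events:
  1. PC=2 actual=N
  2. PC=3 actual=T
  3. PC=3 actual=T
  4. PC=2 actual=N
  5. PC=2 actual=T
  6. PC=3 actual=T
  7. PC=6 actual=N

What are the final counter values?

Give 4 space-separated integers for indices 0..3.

Ev 1: PC=2 idx=2 pred=N actual=N -> ctr[2]=0
Ev 2: PC=3 idx=3 pred=N actual=T -> ctr[3]=2
Ev 3: PC=3 idx=3 pred=T actual=T -> ctr[3]=3
Ev 4: PC=2 idx=2 pred=N actual=N -> ctr[2]=0
Ev 5: PC=2 idx=2 pred=N actual=T -> ctr[2]=1
Ev 6: PC=3 idx=3 pred=T actual=T -> ctr[3]=3
Ev 7: PC=6 idx=2 pred=N actual=N -> ctr[2]=0

Answer: 1 1 0 3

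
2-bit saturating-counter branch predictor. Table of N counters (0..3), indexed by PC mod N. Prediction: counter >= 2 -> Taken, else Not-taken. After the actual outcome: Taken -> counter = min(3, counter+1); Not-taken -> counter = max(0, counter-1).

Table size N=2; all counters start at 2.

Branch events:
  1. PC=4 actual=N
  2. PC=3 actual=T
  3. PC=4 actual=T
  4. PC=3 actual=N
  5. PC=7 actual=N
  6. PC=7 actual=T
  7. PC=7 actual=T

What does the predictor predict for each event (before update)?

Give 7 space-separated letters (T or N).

Ev 1: PC=4 idx=0 pred=T actual=N -> ctr[0]=1
Ev 2: PC=3 idx=1 pred=T actual=T -> ctr[1]=3
Ev 3: PC=4 idx=0 pred=N actual=T -> ctr[0]=2
Ev 4: PC=3 idx=1 pred=T actual=N -> ctr[1]=2
Ev 5: PC=7 idx=1 pred=T actual=N -> ctr[1]=1
Ev 6: PC=7 idx=1 pred=N actual=T -> ctr[1]=2
Ev 7: PC=7 idx=1 pred=T actual=T -> ctr[1]=3

Answer: T T N T T N T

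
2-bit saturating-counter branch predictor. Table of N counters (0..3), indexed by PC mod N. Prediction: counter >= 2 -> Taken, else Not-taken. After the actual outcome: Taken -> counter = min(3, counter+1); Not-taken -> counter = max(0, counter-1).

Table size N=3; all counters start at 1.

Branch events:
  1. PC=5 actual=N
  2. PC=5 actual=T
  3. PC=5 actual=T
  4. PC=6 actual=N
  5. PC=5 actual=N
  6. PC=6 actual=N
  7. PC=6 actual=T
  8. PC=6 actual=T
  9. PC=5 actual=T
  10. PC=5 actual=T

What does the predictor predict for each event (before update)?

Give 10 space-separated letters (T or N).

Answer: N N N N T N N N N T

Derivation:
Ev 1: PC=5 idx=2 pred=N actual=N -> ctr[2]=0
Ev 2: PC=5 idx=2 pred=N actual=T -> ctr[2]=1
Ev 3: PC=5 idx=2 pred=N actual=T -> ctr[2]=2
Ev 4: PC=6 idx=0 pred=N actual=N -> ctr[0]=0
Ev 5: PC=5 idx=2 pred=T actual=N -> ctr[2]=1
Ev 6: PC=6 idx=0 pred=N actual=N -> ctr[0]=0
Ev 7: PC=6 idx=0 pred=N actual=T -> ctr[0]=1
Ev 8: PC=6 idx=0 pred=N actual=T -> ctr[0]=2
Ev 9: PC=5 idx=2 pred=N actual=T -> ctr[2]=2
Ev 10: PC=5 idx=2 pred=T actual=T -> ctr[2]=3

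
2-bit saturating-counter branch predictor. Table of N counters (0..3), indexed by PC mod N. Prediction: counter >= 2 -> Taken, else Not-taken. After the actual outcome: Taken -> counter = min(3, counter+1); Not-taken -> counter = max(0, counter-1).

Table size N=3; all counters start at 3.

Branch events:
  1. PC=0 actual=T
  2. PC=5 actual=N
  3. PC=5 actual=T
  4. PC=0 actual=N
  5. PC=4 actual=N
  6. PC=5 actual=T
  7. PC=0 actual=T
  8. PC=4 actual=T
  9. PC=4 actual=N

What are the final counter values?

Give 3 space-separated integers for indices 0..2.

Answer: 3 2 3

Derivation:
Ev 1: PC=0 idx=0 pred=T actual=T -> ctr[0]=3
Ev 2: PC=5 idx=2 pred=T actual=N -> ctr[2]=2
Ev 3: PC=5 idx=2 pred=T actual=T -> ctr[2]=3
Ev 4: PC=0 idx=0 pred=T actual=N -> ctr[0]=2
Ev 5: PC=4 idx=1 pred=T actual=N -> ctr[1]=2
Ev 6: PC=5 idx=2 pred=T actual=T -> ctr[2]=3
Ev 7: PC=0 idx=0 pred=T actual=T -> ctr[0]=3
Ev 8: PC=4 idx=1 pred=T actual=T -> ctr[1]=3
Ev 9: PC=4 idx=1 pred=T actual=N -> ctr[1]=2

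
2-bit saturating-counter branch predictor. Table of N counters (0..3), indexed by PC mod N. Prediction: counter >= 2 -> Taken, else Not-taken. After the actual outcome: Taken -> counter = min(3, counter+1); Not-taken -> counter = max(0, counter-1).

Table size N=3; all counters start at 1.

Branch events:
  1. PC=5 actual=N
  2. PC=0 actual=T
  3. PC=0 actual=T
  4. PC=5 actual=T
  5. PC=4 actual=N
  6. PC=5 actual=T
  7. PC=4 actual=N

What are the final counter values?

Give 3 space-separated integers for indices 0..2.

Answer: 3 0 2

Derivation:
Ev 1: PC=5 idx=2 pred=N actual=N -> ctr[2]=0
Ev 2: PC=0 idx=0 pred=N actual=T -> ctr[0]=2
Ev 3: PC=0 idx=0 pred=T actual=T -> ctr[0]=3
Ev 4: PC=5 idx=2 pred=N actual=T -> ctr[2]=1
Ev 5: PC=4 idx=1 pred=N actual=N -> ctr[1]=0
Ev 6: PC=5 idx=2 pred=N actual=T -> ctr[2]=2
Ev 7: PC=4 idx=1 pred=N actual=N -> ctr[1]=0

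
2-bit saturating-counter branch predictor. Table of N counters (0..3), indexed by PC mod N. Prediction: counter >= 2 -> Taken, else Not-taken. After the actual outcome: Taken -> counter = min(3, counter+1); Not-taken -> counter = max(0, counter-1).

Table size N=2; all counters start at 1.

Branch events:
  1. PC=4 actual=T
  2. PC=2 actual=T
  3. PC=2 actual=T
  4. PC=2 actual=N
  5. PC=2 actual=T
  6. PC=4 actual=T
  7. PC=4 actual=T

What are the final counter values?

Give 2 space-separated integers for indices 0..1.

Ev 1: PC=4 idx=0 pred=N actual=T -> ctr[0]=2
Ev 2: PC=2 idx=0 pred=T actual=T -> ctr[0]=3
Ev 3: PC=2 idx=0 pred=T actual=T -> ctr[0]=3
Ev 4: PC=2 idx=0 pred=T actual=N -> ctr[0]=2
Ev 5: PC=2 idx=0 pred=T actual=T -> ctr[0]=3
Ev 6: PC=4 idx=0 pred=T actual=T -> ctr[0]=3
Ev 7: PC=4 idx=0 pred=T actual=T -> ctr[0]=3

Answer: 3 1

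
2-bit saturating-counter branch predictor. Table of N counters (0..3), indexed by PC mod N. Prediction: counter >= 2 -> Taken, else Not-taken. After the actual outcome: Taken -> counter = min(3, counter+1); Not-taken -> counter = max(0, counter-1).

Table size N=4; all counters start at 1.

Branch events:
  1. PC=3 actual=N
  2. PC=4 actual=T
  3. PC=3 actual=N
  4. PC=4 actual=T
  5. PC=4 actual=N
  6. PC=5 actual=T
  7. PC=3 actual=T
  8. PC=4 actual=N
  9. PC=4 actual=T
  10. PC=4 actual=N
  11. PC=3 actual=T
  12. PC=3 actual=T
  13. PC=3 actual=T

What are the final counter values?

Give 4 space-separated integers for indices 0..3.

Ev 1: PC=3 idx=3 pred=N actual=N -> ctr[3]=0
Ev 2: PC=4 idx=0 pred=N actual=T -> ctr[0]=2
Ev 3: PC=3 idx=3 pred=N actual=N -> ctr[3]=0
Ev 4: PC=4 idx=0 pred=T actual=T -> ctr[0]=3
Ev 5: PC=4 idx=0 pred=T actual=N -> ctr[0]=2
Ev 6: PC=5 idx=1 pred=N actual=T -> ctr[1]=2
Ev 7: PC=3 idx=3 pred=N actual=T -> ctr[3]=1
Ev 8: PC=4 idx=0 pred=T actual=N -> ctr[0]=1
Ev 9: PC=4 idx=0 pred=N actual=T -> ctr[0]=2
Ev 10: PC=4 idx=0 pred=T actual=N -> ctr[0]=1
Ev 11: PC=3 idx=3 pred=N actual=T -> ctr[3]=2
Ev 12: PC=3 idx=3 pred=T actual=T -> ctr[3]=3
Ev 13: PC=3 idx=3 pred=T actual=T -> ctr[3]=3

Answer: 1 2 1 3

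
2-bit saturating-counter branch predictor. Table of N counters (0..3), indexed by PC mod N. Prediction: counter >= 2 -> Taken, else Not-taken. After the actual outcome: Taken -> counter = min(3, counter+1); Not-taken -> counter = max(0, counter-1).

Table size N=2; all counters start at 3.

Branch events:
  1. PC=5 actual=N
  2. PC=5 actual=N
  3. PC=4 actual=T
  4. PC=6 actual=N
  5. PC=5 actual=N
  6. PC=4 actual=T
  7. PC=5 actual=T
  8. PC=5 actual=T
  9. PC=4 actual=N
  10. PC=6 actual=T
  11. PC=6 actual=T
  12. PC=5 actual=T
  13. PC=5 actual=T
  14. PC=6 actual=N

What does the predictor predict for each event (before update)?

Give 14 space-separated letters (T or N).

Answer: T T T T N T N N T T T T T T

Derivation:
Ev 1: PC=5 idx=1 pred=T actual=N -> ctr[1]=2
Ev 2: PC=5 idx=1 pred=T actual=N -> ctr[1]=1
Ev 3: PC=4 idx=0 pred=T actual=T -> ctr[0]=3
Ev 4: PC=6 idx=0 pred=T actual=N -> ctr[0]=2
Ev 5: PC=5 idx=1 pred=N actual=N -> ctr[1]=0
Ev 6: PC=4 idx=0 pred=T actual=T -> ctr[0]=3
Ev 7: PC=5 idx=1 pred=N actual=T -> ctr[1]=1
Ev 8: PC=5 idx=1 pred=N actual=T -> ctr[1]=2
Ev 9: PC=4 idx=0 pred=T actual=N -> ctr[0]=2
Ev 10: PC=6 idx=0 pred=T actual=T -> ctr[0]=3
Ev 11: PC=6 idx=0 pred=T actual=T -> ctr[0]=3
Ev 12: PC=5 idx=1 pred=T actual=T -> ctr[1]=3
Ev 13: PC=5 idx=1 pred=T actual=T -> ctr[1]=3
Ev 14: PC=6 idx=0 pred=T actual=N -> ctr[0]=2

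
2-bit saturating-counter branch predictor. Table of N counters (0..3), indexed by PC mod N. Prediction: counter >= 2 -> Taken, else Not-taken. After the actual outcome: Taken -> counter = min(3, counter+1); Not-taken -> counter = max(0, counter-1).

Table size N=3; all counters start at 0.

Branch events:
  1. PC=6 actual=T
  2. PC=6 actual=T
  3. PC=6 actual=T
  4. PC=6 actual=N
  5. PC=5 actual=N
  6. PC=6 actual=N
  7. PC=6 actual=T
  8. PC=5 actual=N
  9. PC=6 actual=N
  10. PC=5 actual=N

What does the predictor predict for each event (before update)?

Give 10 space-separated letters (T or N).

Answer: N N T T N T N N T N

Derivation:
Ev 1: PC=6 idx=0 pred=N actual=T -> ctr[0]=1
Ev 2: PC=6 idx=0 pred=N actual=T -> ctr[0]=2
Ev 3: PC=6 idx=0 pred=T actual=T -> ctr[0]=3
Ev 4: PC=6 idx=0 pred=T actual=N -> ctr[0]=2
Ev 5: PC=5 idx=2 pred=N actual=N -> ctr[2]=0
Ev 6: PC=6 idx=0 pred=T actual=N -> ctr[0]=1
Ev 7: PC=6 idx=0 pred=N actual=T -> ctr[0]=2
Ev 8: PC=5 idx=2 pred=N actual=N -> ctr[2]=0
Ev 9: PC=6 idx=0 pred=T actual=N -> ctr[0]=1
Ev 10: PC=5 idx=2 pred=N actual=N -> ctr[2]=0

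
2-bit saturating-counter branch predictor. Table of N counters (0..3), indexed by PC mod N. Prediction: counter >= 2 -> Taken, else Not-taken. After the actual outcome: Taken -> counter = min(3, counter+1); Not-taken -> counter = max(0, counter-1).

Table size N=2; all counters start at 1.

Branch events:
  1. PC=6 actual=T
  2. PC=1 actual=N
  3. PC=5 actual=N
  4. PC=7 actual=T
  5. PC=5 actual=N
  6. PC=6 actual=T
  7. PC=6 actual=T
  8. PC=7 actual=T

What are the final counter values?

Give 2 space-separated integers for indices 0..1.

Ev 1: PC=6 idx=0 pred=N actual=T -> ctr[0]=2
Ev 2: PC=1 idx=1 pred=N actual=N -> ctr[1]=0
Ev 3: PC=5 idx=1 pred=N actual=N -> ctr[1]=0
Ev 4: PC=7 idx=1 pred=N actual=T -> ctr[1]=1
Ev 5: PC=5 idx=1 pred=N actual=N -> ctr[1]=0
Ev 6: PC=6 idx=0 pred=T actual=T -> ctr[0]=3
Ev 7: PC=6 idx=0 pred=T actual=T -> ctr[0]=3
Ev 8: PC=7 idx=1 pred=N actual=T -> ctr[1]=1

Answer: 3 1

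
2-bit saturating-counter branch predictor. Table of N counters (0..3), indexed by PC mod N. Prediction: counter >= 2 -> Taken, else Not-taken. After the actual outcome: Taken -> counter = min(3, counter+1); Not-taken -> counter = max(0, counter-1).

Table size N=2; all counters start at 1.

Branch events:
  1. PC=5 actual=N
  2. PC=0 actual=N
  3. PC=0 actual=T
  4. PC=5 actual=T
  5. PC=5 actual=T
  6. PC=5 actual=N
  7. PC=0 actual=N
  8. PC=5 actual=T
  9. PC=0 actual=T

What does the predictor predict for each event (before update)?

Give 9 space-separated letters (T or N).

Answer: N N N N N T N N N

Derivation:
Ev 1: PC=5 idx=1 pred=N actual=N -> ctr[1]=0
Ev 2: PC=0 idx=0 pred=N actual=N -> ctr[0]=0
Ev 3: PC=0 idx=0 pred=N actual=T -> ctr[0]=1
Ev 4: PC=5 idx=1 pred=N actual=T -> ctr[1]=1
Ev 5: PC=5 idx=1 pred=N actual=T -> ctr[1]=2
Ev 6: PC=5 idx=1 pred=T actual=N -> ctr[1]=1
Ev 7: PC=0 idx=0 pred=N actual=N -> ctr[0]=0
Ev 8: PC=5 idx=1 pred=N actual=T -> ctr[1]=2
Ev 9: PC=0 idx=0 pred=N actual=T -> ctr[0]=1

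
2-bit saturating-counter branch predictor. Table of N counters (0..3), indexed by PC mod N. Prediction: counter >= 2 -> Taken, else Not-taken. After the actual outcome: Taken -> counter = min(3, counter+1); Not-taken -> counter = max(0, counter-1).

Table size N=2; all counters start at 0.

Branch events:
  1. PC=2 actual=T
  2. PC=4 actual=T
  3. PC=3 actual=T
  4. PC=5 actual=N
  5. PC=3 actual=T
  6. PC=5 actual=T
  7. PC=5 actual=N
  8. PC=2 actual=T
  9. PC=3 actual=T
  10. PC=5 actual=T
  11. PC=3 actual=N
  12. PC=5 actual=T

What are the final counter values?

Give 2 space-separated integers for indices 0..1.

Answer: 3 3

Derivation:
Ev 1: PC=2 idx=0 pred=N actual=T -> ctr[0]=1
Ev 2: PC=4 idx=0 pred=N actual=T -> ctr[0]=2
Ev 3: PC=3 idx=1 pred=N actual=T -> ctr[1]=1
Ev 4: PC=5 idx=1 pred=N actual=N -> ctr[1]=0
Ev 5: PC=3 idx=1 pred=N actual=T -> ctr[1]=1
Ev 6: PC=5 idx=1 pred=N actual=T -> ctr[1]=2
Ev 7: PC=5 idx=1 pred=T actual=N -> ctr[1]=1
Ev 8: PC=2 idx=0 pred=T actual=T -> ctr[0]=3
Ev 9: PC=3 idx=1 pred=N actual=T -> ctr[1]=2
Ev 10: PC=5 idx=1 pred=T actual=T -> ctr[1]=3
Ev 11: PC=3 idx=1 pred=T actual=N -> ctr[1]=2
Ev 12: PC=5 idx=1 pred=T actual=T -> ctr[1]=3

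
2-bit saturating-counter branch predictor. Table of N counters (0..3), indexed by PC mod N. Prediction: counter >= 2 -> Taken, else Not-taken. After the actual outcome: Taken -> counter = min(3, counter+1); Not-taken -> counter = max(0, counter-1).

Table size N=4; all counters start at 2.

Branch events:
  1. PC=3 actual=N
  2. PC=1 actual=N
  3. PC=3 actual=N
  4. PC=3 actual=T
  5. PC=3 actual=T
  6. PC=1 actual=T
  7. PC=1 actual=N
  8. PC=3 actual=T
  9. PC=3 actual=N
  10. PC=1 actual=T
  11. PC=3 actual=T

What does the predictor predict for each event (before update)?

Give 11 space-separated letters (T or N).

Ev 1: PC=3 idx=3 pred=T actual=N -> ctr[3]=1
Ev 2: PC=1 idx=1 pred=T actual=N -> ctr[1]=1
Ev 3: PC=3 idx=3 pred=N actual=N -> ctr[3]=0
Ev 4: PC=3 idx=3 pred=N actual=T -> ctr[3]=1
Ev 5: PC=3 idx=3 pred=N actual=T -> ctr[3]=2
Ev 6: PC=1 idx=1 pred=N actual=T -> ctr[1]=2
Ev 7: PC=1 idx=1 pred=T actual=N -> ctr[1]=1
Ev 8: PC=3 idx=3 pred=T actual=T -> ctr[3]=3
Ev 9: PC=3 idx=3 pred=T actual=N -> ctr[3]=2
Ev 10: PC=1 idx=1 pred=N actual=T -> ctr[1]=2
Ev 11: PC=3 idx=3 pred=T actual=T -> ctr[3]=3

Answer: T T N N N N T T T N T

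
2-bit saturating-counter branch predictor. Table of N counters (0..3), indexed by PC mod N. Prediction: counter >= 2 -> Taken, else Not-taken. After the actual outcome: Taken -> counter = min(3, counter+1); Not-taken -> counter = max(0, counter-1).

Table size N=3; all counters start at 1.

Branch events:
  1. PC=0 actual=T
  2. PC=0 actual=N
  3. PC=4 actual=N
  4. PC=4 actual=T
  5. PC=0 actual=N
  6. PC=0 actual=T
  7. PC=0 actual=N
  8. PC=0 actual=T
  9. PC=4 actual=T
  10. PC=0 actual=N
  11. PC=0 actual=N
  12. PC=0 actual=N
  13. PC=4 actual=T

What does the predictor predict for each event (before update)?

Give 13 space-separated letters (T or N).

Answer: N T N N N N N N N N N N T

Derivation:
Ev 1: PC=0 idx=0 pred=N actual=T -> ctr[0]=2
Ev 2: PC=0 idx=0 pred=T actual=N -> ctr[0]=1
Ev 3: PC=4 idx=1 pred=N actual=N -> ctr[1]=0
Ev 4: PC=4 idx=1 pred=N actual=T -> ctr[1]=1
Ev 5: PC=0 idx=0 pred=N actual=N -> ctr[0]=0
Ev 6: PC=0 idx=0 pred=N actual=T -> ctr[0]=1
Ev 7: PC=0 idx=0 pred=N actual=N -> ctr[0]=0
Ev 8: PC=0 idx=0 pred=N actual=T -> ctr[0]=1
Ev 9: PC=4 idx=1 pred=N actual=T -> ctr[1]=2
Ev 10: PC=0 idx=0 pred=N actual=N -> ctr[0]=0
Ev 11: PC=0 idx=0 pred=N actual=N -> ctr[0]=0
Ev 12: PC=0 idx=0 pred=N actual=N -> ctr[0]=0
Ev 13: PC=4 idx=1 pred=T actual=T -> ctr[1]=3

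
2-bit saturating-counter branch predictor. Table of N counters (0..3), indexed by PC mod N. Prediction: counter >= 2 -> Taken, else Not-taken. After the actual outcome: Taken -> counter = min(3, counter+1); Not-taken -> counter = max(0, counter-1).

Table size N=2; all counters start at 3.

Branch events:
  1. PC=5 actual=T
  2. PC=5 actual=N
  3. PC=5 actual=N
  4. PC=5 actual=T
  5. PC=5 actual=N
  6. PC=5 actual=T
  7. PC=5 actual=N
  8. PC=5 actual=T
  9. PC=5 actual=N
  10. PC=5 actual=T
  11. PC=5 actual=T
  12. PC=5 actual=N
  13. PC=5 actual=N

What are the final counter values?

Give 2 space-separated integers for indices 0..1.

Ev 1: PC=5 idx=1 pred=T actual=T -> ctr[1]=3
Ev 2: PC=5 idx=1 pred=T actual=N -> ctr[1]=2
Ev 3: PC=5 idx=1 pred=T actual=N -> ctr[1]=1
Ev 4: PC=5 idx=1 pred=N actual=T -> ctr[1]=2
Ev 5: PC=5 idx=1 pred=T actual=N -> ctr[1]=1
Ev 6: PC=5 idx=1 pred=N actual=T -> ctr[1]=2
Ev 7: PC=5 idx=1 pred=T actual=N -> ctr[1]=1
Ev 8: PC=5 idx=1 pred=N actual=T -> ctr[1]=2
Ev 9: PC=5 idx=1 pred=T actual=N -> ctr[1]=1
Ev 10: PC=5 idx=1 pred=N actual=T -> ctr[1]=2
Ev 11: PC=5 idx=1 pred=T actual=T -> ctr[1]=3
Ev 12: PC=5 idx=1 pred=T actual=N -> ctr[1]=2
Ev 13: PC=5 idx=1 pred=T actual=N -> ctr[1]=1

Answer: 3 1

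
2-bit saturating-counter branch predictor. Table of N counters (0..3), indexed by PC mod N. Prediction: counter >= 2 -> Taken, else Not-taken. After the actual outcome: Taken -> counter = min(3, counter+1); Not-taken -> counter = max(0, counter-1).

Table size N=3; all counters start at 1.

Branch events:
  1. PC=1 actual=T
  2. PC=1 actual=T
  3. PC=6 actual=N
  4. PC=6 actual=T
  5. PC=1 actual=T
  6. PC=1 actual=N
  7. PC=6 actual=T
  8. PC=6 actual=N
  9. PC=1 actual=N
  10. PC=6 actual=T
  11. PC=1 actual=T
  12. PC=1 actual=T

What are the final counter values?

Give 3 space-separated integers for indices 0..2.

Ev 1: PC=1 idx=1 pred=N actual=T -> ctr[1]=2
Ev 2: PC=1 idx=1 pred=T actual=T -> ctr[1]=3
Ev 3: PC=6 idx=0 pred=N actual=N -> ctr[0]=0
Ev 4: PC=6 idx=0 pred=N actual=T -> ctr[0]=1
Ev 5: PC=1 idx=1 pred=T actual=T -> ctr[1]=3
Ev 6: PC=1 idx=1 pred=T actual=N -> ctr[1]=2
Ev 7: PC=6 idx=0 pred=N actual=T -> ctr[0]=2
Ev 8: PC=6 idx=0 pred=T actual=N -> ctr[0]=1
Ev 9: PC=1 idx=1 pred=T actual=N -> ctr[1]=1
Ev 10: PC=6 idx=0 pred=N actual=T -> ctr[0]=2
Ev 11: PC=1 idx=1 pred=N actual=T -> ctr[1]=2
Ev 12: PC=1 idx=1 pred=T actual=T -> ctr[1]=3

Answer: 2 3 1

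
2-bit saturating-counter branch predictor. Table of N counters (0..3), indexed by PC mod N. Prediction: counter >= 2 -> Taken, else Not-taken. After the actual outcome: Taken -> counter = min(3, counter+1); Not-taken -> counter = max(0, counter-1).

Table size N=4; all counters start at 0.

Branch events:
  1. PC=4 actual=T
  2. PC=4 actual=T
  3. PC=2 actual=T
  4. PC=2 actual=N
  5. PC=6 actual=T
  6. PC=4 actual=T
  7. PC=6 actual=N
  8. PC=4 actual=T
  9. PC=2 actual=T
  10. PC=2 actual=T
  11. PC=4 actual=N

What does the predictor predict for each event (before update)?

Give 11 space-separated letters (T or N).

Answer: N N N N N T N T N N T

Derivation:
Ev 1: PC=4 idx=0 pred=N actual=T -> ctr[0]=1
Ev 2: PC=4 idx=0 pred=N actual=T -> ctr[0]=2
Ev 3: PC=2 idx=2 pred=N actual=T -> ctr[2]=1
Ev 4: PC=2 idx=2 pred=N actual=N -> ctr[2]=0
Ev 5: PC=6 idx=2 pred=N actual=T -> ctr[2]=1
Ev 6: PC=4 idx=0 pred=T actual=T -> ctr[0]=3
Ev 7: PC=6 idx=2 pred=N actual=N -> ctr[2]=0
Ev 8: PC=4 idx=0 pred=T actual=T -> ctr[0]=3
Ev 9: PC=2 idx=2 pred=N actual=T -> ctr[2]=1
Ev 10: PC=2 idx=2 pred=N actual=T -> ctr[2]=2
Ev 11: PC=4 idx=0 pred=T actual=N -> ctr[0]=2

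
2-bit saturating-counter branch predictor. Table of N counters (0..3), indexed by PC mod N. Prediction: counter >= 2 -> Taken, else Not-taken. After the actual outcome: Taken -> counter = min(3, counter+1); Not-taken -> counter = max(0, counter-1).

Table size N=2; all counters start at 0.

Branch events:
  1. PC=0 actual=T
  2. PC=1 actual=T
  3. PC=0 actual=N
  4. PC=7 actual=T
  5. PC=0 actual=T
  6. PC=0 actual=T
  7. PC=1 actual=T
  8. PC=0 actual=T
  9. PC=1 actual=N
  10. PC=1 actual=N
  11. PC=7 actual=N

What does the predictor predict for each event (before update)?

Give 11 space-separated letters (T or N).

Ev 1: PC=0 idx=0 pred=N actual=T -> ctr[0]=1
Ev 2: PC=1 idx=1 pred=N actual=T -> ctr[1]=1
Ev 3: PC=0 idx=0 pred=N actual=N -> ctr[0]=0
Ev 4: PC=7 idx=1 pred=N actual=T -> ctr[1]=2
Ev 5: PC=0 idx=0 pred=N actual=T -> ctr[0]=1
Ev 6: PC=0 idx=0 pred=N actual=T -> ctr[0]=2
Ev 7: PC=1 idx=1 pred=T actual=T -> ctr[1]=3
Ev 8: PC=0 idx=0 pred=T actual=T -> ctr[0]=3
Ev 9: PC=1 idx=1 pred=T actual=N -> ctr[1]=2
Ev 10: PC=1 idx=1 pred=T actual=N -> ctr[1]=1
Ev 11: PC=7 idx=1 pred=N actual=N -> ctr[1]=0

Answer: N N N N N N T T T T N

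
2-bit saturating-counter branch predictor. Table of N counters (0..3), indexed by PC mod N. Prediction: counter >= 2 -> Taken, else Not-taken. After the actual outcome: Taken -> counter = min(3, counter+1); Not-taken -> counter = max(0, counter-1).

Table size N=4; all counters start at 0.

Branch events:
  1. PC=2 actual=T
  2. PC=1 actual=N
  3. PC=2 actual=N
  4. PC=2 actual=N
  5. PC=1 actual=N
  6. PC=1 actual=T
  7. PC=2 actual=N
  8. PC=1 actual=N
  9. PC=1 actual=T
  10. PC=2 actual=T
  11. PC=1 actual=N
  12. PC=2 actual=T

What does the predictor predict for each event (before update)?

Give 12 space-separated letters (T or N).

Answer: N N N N N N N N N N N N

Derivation:
Ev 1: PC=2 idx=2 pred=N actual=T -> ctr[2]=1
Ev 2: PC=1 idx=1 pred=N actual=N -> ctr[1]=0
Ev 3: PC=2 idx=2 pred=N actual=N -> ctr[2]=0
Ev 4: PC=2 idx=2 pred=N actual=N -> ctr[2]=0
Ev 5: PC=1 idx=1 pred=N actual=N -> ctr[1]=0
Ev 6: PC=1 idx=1 pred=N actual=T -> ctr[1]=1
Ev 7: PC=2 idx=2 pred=N actual=N -> ctr[2]=0
Ev 8: PC=1 idx=1 pred=N actual=N -> ctr[1]=0
Ev 9: PC=1 idx=1 pred=N actual=T -> ctr[1]=1
Ev 10: PC=2 idx=2 pred=N actual=T -> ctr[2]=1
Ev 11: PC=1 idx=1 pred=N actual=N -> ctr[1]=0
Ev 12: PC=2 idx=2 pred=N actual=T -> ctr[2]=2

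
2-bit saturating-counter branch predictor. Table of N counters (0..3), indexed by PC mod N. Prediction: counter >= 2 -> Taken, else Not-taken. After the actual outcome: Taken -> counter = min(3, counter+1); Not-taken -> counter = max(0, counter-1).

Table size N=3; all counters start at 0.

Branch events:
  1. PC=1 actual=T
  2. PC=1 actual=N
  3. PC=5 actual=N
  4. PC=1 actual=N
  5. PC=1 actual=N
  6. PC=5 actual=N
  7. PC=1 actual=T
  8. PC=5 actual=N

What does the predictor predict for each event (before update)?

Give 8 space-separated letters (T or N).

Answer: N N N N N N N N

Derivation:
Ev 1: PC=1 idx=1 pred=N actual=T -> ctr[1]=1
Ev 2: PC=1 idx=1 pred=N actual=N -> ctr[1]=0
Ev 3: PC=5 idx=2 pred=N actual=N -> ctr[2]=0
Ev 4: PC=1 idx=1 pred=N actual=N -> ctr[1]=0
Ev 5: PC=1 idx=1 pred=N actual=N -> ctr[1]=0
Ev 6: PC=5 idx=2 pred=N actual=N -> ctr[2]=0
Ev 7: PC=1 idx=1 pred=N actual=T -> ctr[1]=1
Ev 8: PC=5 idx=2 pred=N actual=N -> ctr[2]=0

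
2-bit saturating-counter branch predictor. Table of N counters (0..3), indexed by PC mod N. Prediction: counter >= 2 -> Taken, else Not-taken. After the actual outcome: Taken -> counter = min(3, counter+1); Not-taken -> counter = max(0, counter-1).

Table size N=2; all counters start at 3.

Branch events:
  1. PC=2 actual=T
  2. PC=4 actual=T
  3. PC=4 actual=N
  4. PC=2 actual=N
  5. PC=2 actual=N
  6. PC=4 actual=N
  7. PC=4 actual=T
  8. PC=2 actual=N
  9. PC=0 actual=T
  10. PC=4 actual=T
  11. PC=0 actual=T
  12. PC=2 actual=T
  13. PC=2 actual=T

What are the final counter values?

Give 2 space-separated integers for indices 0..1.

Ev 1: PC=2 idx=0 pred=T actual=T -> ctr[0]=3
Ev 2: PC=4 idx=0 pred=T actual=T -> ctr[0]=3
Ev 3: PC=4 idx=0 pred=T actual=N -> ctr[0]=2
Ev 4: PC=2 idx=0 pred=T actual=N -> ctr[0]=1
Ev 5: PC=2 idx=0 pred=N actual=N -> ctr[0]=0
Ev 6: PC=4 idx=0 pred=N actual=N -> ctr[0]=0
Ev 7: PC=4 idx=0 pred=N actual=T -> ctr[0]=1
Ev 8: PC=2 idx=0 pred=N actual=N -> ctr[0]=0
Ev 9: PC=0 idx=0 pred=N actual=T -> ctr[0]=1
Ev 10: PC=4 idx=0 pred=N actual=T -> ctr[0]=2
Ev 11: PC=0 idx=0 pred=T actual=T -> ctr[0]=3
Ev 12: PC=2 idx=0 pred=T actual=T -> ctr[0]=3
Ev 13: PC=2 idx=0 pred=T actual=T -> ctr[0]=3

Answer: 3 3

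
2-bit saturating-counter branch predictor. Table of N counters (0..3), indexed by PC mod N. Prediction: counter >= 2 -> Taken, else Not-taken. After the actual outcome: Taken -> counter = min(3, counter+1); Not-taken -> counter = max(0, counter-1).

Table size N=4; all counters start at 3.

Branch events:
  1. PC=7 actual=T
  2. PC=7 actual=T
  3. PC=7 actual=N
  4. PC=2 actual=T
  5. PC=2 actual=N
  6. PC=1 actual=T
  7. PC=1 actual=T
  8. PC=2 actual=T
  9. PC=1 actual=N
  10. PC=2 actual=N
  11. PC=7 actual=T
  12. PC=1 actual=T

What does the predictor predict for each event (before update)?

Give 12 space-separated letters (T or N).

Ev 1: PC=7 idx=3 pred=T actual=T -> ctr[3]=3
Ev 2: PC=7 idx=3 pred=T actual=T -> ctr[3]=3
Ev 3: PC=7 idx=3 pred=T actual=N -> ctr[3]=2
Ev 4: PC=2 idx=2 pred=T actual=T -> ctr[2]=3
Ev 5: PC=2 idx=2 pred=T actual=N -> ctr[2]=2
Ev 6: PC=1 idx=1 pred=T actual=T -> ctr[1]=3
Ev 7: PC=1 idx=1 pred=T actual=T -> ctr[1]=3
Ev 8: PC=2 idx=2 pred=T actual=T -> ctr[2]=3
Ev 9: PC=1 idx=1 pred=T actual=N -> ctr[1]=2
Ev 10: PC=2 idx=2 pred=T actual=N -> ctr[2]=2
Ev 11: PC=7 idx=3 pred=T actual=T -> ctr[3]=3
Ev 12: PC=1 idx=1 pred=T actual=T -> ctr[1]=3

Answer: T T T T T T T T T T T T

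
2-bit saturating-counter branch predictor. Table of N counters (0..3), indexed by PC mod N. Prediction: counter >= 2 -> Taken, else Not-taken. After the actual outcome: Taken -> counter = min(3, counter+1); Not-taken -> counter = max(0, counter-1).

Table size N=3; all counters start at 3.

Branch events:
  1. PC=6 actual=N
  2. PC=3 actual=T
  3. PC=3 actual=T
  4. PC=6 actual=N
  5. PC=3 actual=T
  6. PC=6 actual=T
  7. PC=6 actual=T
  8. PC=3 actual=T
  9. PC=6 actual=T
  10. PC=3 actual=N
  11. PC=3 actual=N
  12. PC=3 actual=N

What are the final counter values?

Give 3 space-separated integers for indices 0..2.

Ev 1: PC=6 idx=0 pred=T actual=N -> ctr[0]=2
Ev 2: PC=3 idx=0 pred=T actual=T -> ctr[0]=3
Ev 3: PC=3 idx=0 pred=T actual=T -> ctr[0]=3
Ev 4: PC=6 idx=0 pred=T actual=N -> ctr[0]=2
Ev 5: PC=3 idx=0 pred=T actual=T -> ctr[0]=3
Ev 6: PC=6 idx=0 pred=T actual=T -> ctr[0]=3
Ev 7: PC=6 idx=0 pred=T actual=T -> ctr[0]=3
Ev 8: PC=3 idx=0 pred=T actual=T -> ctr[0]=3
Ev 9: PC=6 idx=0 pred=T actual=T -> ctr[0]=3
Ev 10: PC=3 idx=0 pred=T actual=N -> ctr[0]=2
Ev 11: PC=3 idx=0 pred=T actual=N -> ctr[0]=1
Ev 12: PC=3 idx=0 pred=N actual=N -> ctr[0]=0

Answer: 0 3 3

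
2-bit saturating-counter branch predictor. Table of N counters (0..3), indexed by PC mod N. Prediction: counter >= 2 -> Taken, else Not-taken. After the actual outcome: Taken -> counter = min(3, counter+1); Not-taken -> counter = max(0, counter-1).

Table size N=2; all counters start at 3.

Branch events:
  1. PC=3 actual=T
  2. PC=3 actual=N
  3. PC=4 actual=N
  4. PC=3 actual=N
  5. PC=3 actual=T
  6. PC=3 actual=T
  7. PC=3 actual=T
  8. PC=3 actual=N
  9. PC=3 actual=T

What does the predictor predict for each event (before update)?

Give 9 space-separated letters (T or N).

Answer: T T T T N T T T T

Derivation:
Ev 1: PC=3 idx=1 pred=T actual=T -> ctr[1]=3
Ev 2: PC=3 idx=1 pred=T actual=N -> ctr[1]=2
Ev 3: PC=4 idx=0 pred=T actual=N -> ctr[0]=2
Ev 4: PC=3 idx=1 pred=T actual=N -> ctr[1]=1
Ev 5: PC=3 idx=1 pred=N actual=T -> ctr[1]=2
Ev 6: PC=3 idx=1 pred=T actual=T -> ctr[1]=3
Ev 7: PC=3 idx=1 pred=T actual=T -> ctr[1]=3
Ev 8: PC=3 idx=1 pred=T actual=N -> ctr[1]=2
Ev 9: PC=3 idx=1 pred=T actual=T -> ctr[1]=3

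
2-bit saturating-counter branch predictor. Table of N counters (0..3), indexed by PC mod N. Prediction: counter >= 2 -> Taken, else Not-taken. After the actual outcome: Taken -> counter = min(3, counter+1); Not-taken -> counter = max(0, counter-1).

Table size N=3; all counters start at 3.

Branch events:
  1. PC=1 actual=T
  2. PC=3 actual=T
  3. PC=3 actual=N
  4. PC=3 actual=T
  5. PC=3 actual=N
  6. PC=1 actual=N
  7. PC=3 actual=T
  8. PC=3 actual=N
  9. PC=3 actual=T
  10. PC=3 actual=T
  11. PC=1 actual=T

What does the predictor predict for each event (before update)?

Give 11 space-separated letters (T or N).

Ev 1: PC=1 idx=1 pred=T actual=T -> ctr[1]=3
Ev 2: PC=3 idx=0 pred=T actual=T -> ctr[0]=3
Ev 3: PC=3 idx=0 pred=T actual=N -> ctr[0]=2
Ev 4: PC=3 idx=0 pred=T actual=T -> ctr[0]=3
Ev 5: PC=3 idx=0 pred=T actual=N -> ctr[0]=2
Ev 6: PC=1 idx=1 pred=T actual=N -> ctr[1]=2
Ev 7: PC=3 idx=0 pred=T actual=T -> ctr[0]=3
Ev 8: PC=3 idx=0 pred=T actual=N -> ctr[0]=2
Ev 9: PC=3 idx=0 pred=T actual=T -> ctr[0]=3
Ev 10: PC=3 idx=0 pred=T actual=T -> ctr[0]=3
Ev 11: PC=1 idx=1 pred=T actual=T -> ctr[1]=3

Answer: T T T T T T T T T T T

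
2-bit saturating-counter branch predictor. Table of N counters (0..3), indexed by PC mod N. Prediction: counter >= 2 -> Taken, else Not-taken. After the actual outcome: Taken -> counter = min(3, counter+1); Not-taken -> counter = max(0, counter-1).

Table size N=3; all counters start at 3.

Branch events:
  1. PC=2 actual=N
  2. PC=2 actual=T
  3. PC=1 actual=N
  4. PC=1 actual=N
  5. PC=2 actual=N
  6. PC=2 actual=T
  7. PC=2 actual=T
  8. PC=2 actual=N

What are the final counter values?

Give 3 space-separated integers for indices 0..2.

Ev 1: PC=2 idx=2 pred=T actual=N -> ctr[2]=2
Ev 2: PC=2 idx=2 pred=T actual=T -> ctr[2]=3
Ev 3: PC=1 idx=1 pred=T actual=N -> ctr[1]=2
Ev 4: PC=1 idx=1 pred=T actual=N -> ctr[1]=1
Ev 5: PC=2 idx=2 pred=T actual=N -> ctr[2]=2
Ev 6: PC=2 idx=2 pred=T actual=T -> ctr[2]=3
Ev 7: PC=2 idx=2 pred=T actual=T -> ctr[2]=3
Ev 8: PC=2 idx=2 pred=T actual=N -> ctr[2]=2

Answer: 3 1 2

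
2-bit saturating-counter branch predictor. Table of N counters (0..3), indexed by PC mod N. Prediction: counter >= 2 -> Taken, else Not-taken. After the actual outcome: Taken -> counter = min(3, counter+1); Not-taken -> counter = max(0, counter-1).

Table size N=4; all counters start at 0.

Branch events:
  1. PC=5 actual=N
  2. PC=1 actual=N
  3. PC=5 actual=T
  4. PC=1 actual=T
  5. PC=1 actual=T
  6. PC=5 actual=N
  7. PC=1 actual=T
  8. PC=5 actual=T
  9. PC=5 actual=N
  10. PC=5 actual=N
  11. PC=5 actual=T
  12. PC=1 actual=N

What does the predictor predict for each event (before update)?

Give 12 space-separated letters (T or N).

Ev 1: PC=5 idx=1 pred=N actual=N -> ctr[1]=0
Ev 2: PC=1 idx=1 pred=N actual=N -> ctr[1]=0
Ev 3: PC=5 idx=1 pred=N actual=T -> ctr[1]=1
Ev 4: PC=1 idx=1 pred=N actual=T -> ctr[1]=2
Ev 5: PC=1 idx=1 pred=T actual=T -> ctr[1]=3
Ev 6: PC=5 idx=1 pred=T actual=N -> ctr[1]=2
Ev 7: PC=1 idx=1 pred=T actual=T -> ctr[1]=3
Ev 8: PC=5 idx=1 pred=T actual=T -> ctr[1]=3
Ev 9: PC=5 idx=1 pred=T actual=N -> ctr[1]=2
Ev 10: PC=5 idx=1 pred=T actual=N -> ctr[1]=1
Ev 11: PC=5 idx=1 pred=N actual=T -> ctr[1]=2
Ev 12: PC=1 idx=1 pred=T actual=N -> ctr[1]=1

Answer: N N N N T T T T T T N T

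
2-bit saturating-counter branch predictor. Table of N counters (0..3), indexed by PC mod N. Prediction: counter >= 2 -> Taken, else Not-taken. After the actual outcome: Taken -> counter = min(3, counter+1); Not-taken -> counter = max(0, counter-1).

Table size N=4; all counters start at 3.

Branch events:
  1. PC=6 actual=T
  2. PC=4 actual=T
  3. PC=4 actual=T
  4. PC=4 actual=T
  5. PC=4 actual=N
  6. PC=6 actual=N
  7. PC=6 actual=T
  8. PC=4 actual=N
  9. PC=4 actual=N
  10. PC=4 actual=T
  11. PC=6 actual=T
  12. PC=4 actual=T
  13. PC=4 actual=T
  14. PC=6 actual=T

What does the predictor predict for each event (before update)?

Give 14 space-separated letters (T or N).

Ev 1: PC=6 idx=2 pred=T actual=T -> ctr[2]=3
Ev 2: PC=4 idx=0 pred=T actual=T -> ctr[0]=3
Ev 3: PC=4 idx=0 pred=T actual=T -> ctr[0]=3
Ev 4: PC=4 idx=0 pred=T actual=T -> ctr[0]=3
Ev 5: PC=4 idx=0 pred=T actual=N -> ctr[0]=2
Ev 6: PC=6 idx=2 pred=T actual=N -> ctr[2]=2
Ev 7: PC=6 idx=2 pred=T actual=T -> ctr[2]=3
Ev 8: PC=4 idx=0 pred=T actual=N -> ctr[0]=1
Ev 9: PC=4 idx=0 pred=N actual=N -> ctr[0]=0
Ev 10: PC=4 idx=0 pred=N actual=T -> ctr[0]=1
Ev 11: PC=6 idx=2 pred=T actual=T -> ctr[2]=3
Ev 12: PC=4 idx=0 pred=N actual=T -> ctr[0]=2
Ev 13: PC=4 idx=0 pred=T actual=T -> ctr[0]=3
Ev 14: PC=6 idx=2 pred=T actual=T -> ctr[2]=3

Answer: T T T T T T T T N N T N T T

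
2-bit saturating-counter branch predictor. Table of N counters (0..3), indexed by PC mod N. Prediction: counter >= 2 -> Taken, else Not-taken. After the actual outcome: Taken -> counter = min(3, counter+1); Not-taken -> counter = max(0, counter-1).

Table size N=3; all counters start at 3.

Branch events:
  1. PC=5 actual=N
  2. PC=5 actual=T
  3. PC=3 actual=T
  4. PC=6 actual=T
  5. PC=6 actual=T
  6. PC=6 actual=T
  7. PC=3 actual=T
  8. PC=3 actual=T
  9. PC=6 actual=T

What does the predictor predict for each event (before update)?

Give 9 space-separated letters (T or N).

Answer: T T T T T T T T T

Derivation:
Ev 1: PC=5 idx=2 pred=T actual=N -> ctr[2]=2
Ev 2: PC=5 idx=2 pred=T actual=T -> ctr[2]=3
Ev 3: PC=3 idx=0 pred=T actual=T -> ctr[0]=3
Ev 4: PC=6 idx=0 pred=T actual=T -> ctr[0]=3
Ev 5: PC=6 idx=0 pred=T actual=T -> ctr[0]=3
Ev 6: PC=6 idx=0 pred=T actual=T -> ctr[0]=3
Ev 7: PC=3 idx=0 pred=T actual=T -> ctr[0]=3
Ev 8: PC=3 idx=0 pred=T actual=T -> ctr[0]=3
Ev 9: PC=6 idx=0 pred=T actual=T -> ctr[0]=3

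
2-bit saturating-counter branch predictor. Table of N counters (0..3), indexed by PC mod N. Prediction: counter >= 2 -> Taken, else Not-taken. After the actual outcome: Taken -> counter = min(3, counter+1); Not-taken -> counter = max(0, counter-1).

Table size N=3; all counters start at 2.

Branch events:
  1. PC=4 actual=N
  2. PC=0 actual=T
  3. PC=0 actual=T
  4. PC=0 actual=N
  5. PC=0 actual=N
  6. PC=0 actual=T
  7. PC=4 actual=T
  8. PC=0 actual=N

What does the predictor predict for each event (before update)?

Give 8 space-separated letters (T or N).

Ev 1: PC=4 idx=1 pred=T actual=N -> ctr[1]=1
Ev 2: PC=0 idx=0 pred=T actual=T -> ctr[0]=3
Ev 3: PC=0 idx=0 pred=T actual=T -> ctr[0]=3
Ev 4: PC=0 idx=0 pred=T actual=N -> ctr[0]=2
Ev 5: PC=0 idx=0 pred=T actual=N -> ctr[0]=1
Ev 6: PC=0 idx=0 pred=N actual=T -> ctr[0]=2
Ev 7: PC=4 idx=1 pred=N actual=T -> ctr[1]=2
Ev 8: PC=0 idx=0 pred=T actual=N -> ctr[0]=1

Answer: T T T T T N N T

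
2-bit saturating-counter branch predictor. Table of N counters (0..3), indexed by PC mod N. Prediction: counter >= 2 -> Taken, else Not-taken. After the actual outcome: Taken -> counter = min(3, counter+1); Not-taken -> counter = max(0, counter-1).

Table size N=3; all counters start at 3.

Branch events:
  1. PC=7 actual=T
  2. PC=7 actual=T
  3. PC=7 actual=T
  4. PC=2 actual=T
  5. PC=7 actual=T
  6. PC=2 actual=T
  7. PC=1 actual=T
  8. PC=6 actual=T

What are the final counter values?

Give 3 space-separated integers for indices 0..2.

Answer: 3 3 3

Derivation:
Ev 1: PC=7 idx=1 pred=T actual=T -> ctr[1]=3
Ev 2: PC=7 idx=1 pred=T actual=T -> ctr[1]=3
Ev 3: PC=7 idx=1 pred=T actual=T -> ctr[1]=3
Ev 4: PC=2 idx=2 pred=T actual=T -> ctr[2]=3
Ev 5: PC=7 idx=1 pred=T actual=T -> ctr[1]=3
Ev 6: PC=2 idx=2 pred=T actual=T -> ctr[2]=3
Ev 7: PC=1 idx=1 pred=T actual=T -> ctr[1]=3
Ev 8: PC=6 idx=0 pred=T actual=T -> ctr[0]=3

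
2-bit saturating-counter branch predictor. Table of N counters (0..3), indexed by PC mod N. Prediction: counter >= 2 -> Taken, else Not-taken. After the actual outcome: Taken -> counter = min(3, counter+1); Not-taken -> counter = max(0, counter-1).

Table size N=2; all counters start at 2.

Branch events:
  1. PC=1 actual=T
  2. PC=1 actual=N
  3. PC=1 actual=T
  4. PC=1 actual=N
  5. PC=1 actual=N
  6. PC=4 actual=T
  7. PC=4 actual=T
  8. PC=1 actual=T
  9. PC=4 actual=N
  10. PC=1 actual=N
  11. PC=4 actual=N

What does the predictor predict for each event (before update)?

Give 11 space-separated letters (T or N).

Ev 1: PC=1 idx=1 pred=T actual=T -> ctr[1]=3
Ev 2: PC=1 idx=1 pred=T actual=N -> ctr[1]=2
Ev 3: PC=1 idx=1 pred=T actual=T -> ctr[1]=3
Ev 4: PC=1 idx=1 pred=T actual=N -> ctr[1]=2
Ev 5: PC=1 idx=1 pred=T actual=N -> ctr[1]=1
Ev 6: PC=4 idx=0 pred=T actual=T -> ctr[0]=3
Ev 7: PC=4 idx=0 pred=T actual=T -> ctr[0]=3
Ev 8: PC=1 idx=1 pred=N actual=T -> ctr[1]=2
Ev 9: PC=4 idx=0 pred=T actual=N -> ctr[0]=2
Ev 10: PC=1 idx=1 pred=T actual=N -> ctr[1]=1
Ev 11: PC=4 idx=0 pred=T actual=N -> ctr[0]=1

Answer: T T T T T T T N T T T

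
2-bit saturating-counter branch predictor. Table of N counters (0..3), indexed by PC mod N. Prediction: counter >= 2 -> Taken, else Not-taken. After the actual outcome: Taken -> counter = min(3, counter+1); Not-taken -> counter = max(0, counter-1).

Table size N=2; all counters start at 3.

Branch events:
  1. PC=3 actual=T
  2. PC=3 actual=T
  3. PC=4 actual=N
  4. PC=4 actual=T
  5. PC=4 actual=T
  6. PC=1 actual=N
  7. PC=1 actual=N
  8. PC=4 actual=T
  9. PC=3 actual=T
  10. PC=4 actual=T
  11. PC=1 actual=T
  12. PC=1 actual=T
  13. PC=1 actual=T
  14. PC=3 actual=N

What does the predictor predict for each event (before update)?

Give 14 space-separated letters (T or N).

Ev 1: PC=3 idx=1 pred=T actual=T -> ctr[1]=3
Ev 2: PC=3 idx=1 pred=T actual=T -> ctr[1]=3
Ev 3: PC=4 idx=0 pred=T actual=N -> ctr[0]=2
Ev 4: PC=4 idx=0 pred=T actual=T -> ctr[0]=3
Ev 5: PC=4 idx=0 pred=T actual=T -> ctr[0]=3
Ev 6: PC=1 idx=1 pred=T actual=N -> ctr[1]=2
Ev 7: PC=1 idx=1 pred=T actual=N -> ctr[1]=1
Ev 8: PC=4 idx=0 pred=T actual=T -> ctr[0]=3
Ev 9: PC=3 idx=1 pred=N actual=T -> ctr[1]=2
Ev 10: PC=4 idx=0 pred=T actual=T -> ctr[0]=3
Ev 11: PC=1 idx=1 pred=T actual=T -> ctr[1]=3
Ev 12: PC=1 idx=1 pred=T actual=T -> ctr[1]=3
Ev 13: PC=1 idx=1 pred=T actual=T -> ctr[1]=3
Ev 14: PC=3 idx=1 pred=T actual=N -> ctr[1]=2

Answer: T T T T T T T T N T T T T T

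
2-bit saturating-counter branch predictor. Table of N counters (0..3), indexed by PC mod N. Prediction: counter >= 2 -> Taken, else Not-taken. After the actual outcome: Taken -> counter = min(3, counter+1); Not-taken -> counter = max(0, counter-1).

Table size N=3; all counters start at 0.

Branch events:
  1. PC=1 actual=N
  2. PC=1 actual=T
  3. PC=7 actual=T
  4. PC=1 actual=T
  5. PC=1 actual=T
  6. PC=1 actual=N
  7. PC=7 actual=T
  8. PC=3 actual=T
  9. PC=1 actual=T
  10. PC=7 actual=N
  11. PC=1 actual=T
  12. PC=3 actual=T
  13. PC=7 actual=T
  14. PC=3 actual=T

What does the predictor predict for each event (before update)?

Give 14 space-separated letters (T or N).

Ev 1: PC=1 idx=1 pred=N actual=N -> ctr[1]=0
Ev 2: PC=1 idx=1 pred=N actual=T -> ctr[1]=1
Ev 3: PC=7 idx=1 pred=N actual=T -> ctr[1]=2
Ev 4: PC=1 idx=1 pred=T actual=T -> ctr[1]=3
Ev 5: PC=1 idx=1 pred=T actual=T -> ctr[1]=3
Ev 6: PC=1 idx=1 pred=T actual=N -> ctr[1]=2
Ev 7: PC=7 idx=1 pred=T actual=T -> ctr[1]=3
Ev 8: PC=3 idx=0 pred=N actual=T -> ctr[0]=1
Ev 9: PC=1 idx=1 pred=T actual=T -> ctr[1]=3
Ev 10: PC=7 idx=1 pred=T actual=N -> ctr[1]=2
Ev 11: PC=1 idx=1 pred=T actual=T -> ctr[1]=3
Ev 12: PC=3 idx=0 pred=N actual=T -> ctr[0]=2
Ev 13: PC=7 idx=1 pred=T actual=T -> ctr[1]=3
Ev 14: PC=3 idx=0 pred=T actual=T -> ctr[0]=3

Answer: N N N T T T T N T T T N T T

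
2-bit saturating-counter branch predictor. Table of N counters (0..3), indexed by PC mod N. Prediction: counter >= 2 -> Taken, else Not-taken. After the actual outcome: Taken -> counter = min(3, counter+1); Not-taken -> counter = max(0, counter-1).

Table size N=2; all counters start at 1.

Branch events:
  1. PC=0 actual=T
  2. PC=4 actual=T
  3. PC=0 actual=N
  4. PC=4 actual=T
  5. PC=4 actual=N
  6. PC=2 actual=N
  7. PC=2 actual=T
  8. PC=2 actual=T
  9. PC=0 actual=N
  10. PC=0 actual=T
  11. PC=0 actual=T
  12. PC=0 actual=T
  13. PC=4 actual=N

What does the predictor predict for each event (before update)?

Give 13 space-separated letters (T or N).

Answer: N T T T T T N T T T T T T

Derivation:
Ev 1: PC=0 idx=0 pred=N actual=T -> ctr[0]=2
Ev 2: PC=4 idx=0 pred=T actual=T -> ctr[0]=3
Ev 3: PC=0 idx=0 pred=T actual=N -> ctr[0]=2
Ev 4: PC=4 idx=0 pred=T actual=T -> ctr[0]=3
Ev 5: PC=4 idx=0 pred=T actual=N -> ctr[0]=2
Ev 6: PC=2 idx=0 pred=T actual=N -> ctr[0]=1
Ev 7: PC=2 idx=0 pred=N actual=T -> ctr[0]=2
Ev 8: PC=2 idx=0 pred=T actual=T -> ctr[0]=3
Ev 9: PC=0 idx=0 pred=T actual=N -> ctr[0]=2
Ev 10: PC=0 idx=0 pred=T actual=T -> ctr[0]=3
Ev 11: PC=0 idx=0 pred=T actual=T -> ctr[0]=3
Ev 12: PC=0 idx=0 pred=T actual=T -> ctr[0]=3
Ev 13: PC=4 idx=0 pred=T actual=N -> ctr[0]=2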